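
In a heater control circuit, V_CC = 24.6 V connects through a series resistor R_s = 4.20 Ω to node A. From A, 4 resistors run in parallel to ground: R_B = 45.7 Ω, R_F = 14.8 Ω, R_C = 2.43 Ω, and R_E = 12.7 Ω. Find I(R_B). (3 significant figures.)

Equivalent of the parallel group: R_p = 1.725 Ω.
V_A = 24.6 × 1.725/5.925 = 7.162 V.
Branch current I = V_A/R_B = 7.162/45.7 = 0.1567 A.
(Equivalently: I_total = 4.152 A, then current-divider fraction G_k/ΣG = 0.03775.)

I ≈ 0.157 A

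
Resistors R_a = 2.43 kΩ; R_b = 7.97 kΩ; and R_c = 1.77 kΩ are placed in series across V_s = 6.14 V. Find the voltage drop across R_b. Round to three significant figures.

Series total: ΣR = 2.43 + 7.97 + 1.77 = 12.17 kΩ.
By the voltage-divider rule, V = 6.14 × 7.970/12.17 = 4.021 V.

V ≈ 4.02 V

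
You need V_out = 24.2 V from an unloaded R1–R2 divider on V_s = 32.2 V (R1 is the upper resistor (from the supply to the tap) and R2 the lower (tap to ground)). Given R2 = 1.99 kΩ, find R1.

R1 ≈ 0.658 kΩ

The divider ratio is R2/(R1+R2) = 24.2/32.2 = 0.7516.
R1 = R2·(1/k − 1) = 1.99 × 0.3306 = 0.6579 kΩ.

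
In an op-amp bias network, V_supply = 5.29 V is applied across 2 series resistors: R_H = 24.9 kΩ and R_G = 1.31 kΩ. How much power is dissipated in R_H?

P ≈ 1.01 mW

Series current I = V_supply/ΣR = 5.29/26.21 = 0.2018 mA.
P = I²R = 0.04074 × 24.9 = 1.014 mW.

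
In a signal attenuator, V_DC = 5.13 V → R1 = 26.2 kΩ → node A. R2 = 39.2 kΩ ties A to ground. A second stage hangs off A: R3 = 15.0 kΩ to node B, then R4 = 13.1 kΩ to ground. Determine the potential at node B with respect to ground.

V_B ≈ 0.920 V

The second stage (R3 + R4 = 28.10 kΩ) loads node A in parallel with R2.
R2 ‖ (R3+R4) = 16.37 kΩ.
V_A = 5.13 × 16.37/(26.2 + 16.37) = 1.973 V.
Stage 2 is unloaded, so V_B = V_A · R4/(R3+R4) = 1.973 × 13.1/28.10 = 0.9196 V.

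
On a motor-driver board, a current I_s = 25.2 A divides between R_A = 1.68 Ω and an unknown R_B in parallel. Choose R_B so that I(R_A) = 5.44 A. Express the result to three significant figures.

In a two-way split, I_A/I_s = R_B/(R_A + R_B).
With f = 0.2159, R_B = R_A · f/(1−f) = 1.68 × 0.2753 = 0.4625 Ω.

R_B ≈ 0.463 Ω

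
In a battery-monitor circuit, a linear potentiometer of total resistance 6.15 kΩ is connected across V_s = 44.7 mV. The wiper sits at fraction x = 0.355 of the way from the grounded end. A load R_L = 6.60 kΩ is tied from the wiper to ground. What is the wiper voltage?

Split the track: R_lower = x·R_p = 2.183 kΩ, R_upper = (1−x)·R_p = 3.967 kΩ.
(x·R_p) ‖ R_L = 1.641 kΩ.
Loaded-divider output: V_out = 44.7 × 0.2926 = 13.08 mV.
(Unloaded: V_out = x·V_s = 15.9 mV.)

V_out ≈ 13.1 mV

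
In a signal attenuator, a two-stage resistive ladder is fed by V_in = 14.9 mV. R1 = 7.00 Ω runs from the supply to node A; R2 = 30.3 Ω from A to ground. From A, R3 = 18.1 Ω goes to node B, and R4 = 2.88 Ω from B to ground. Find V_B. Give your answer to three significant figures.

V_B ≈ 1.31 mV

Looking into the second stage from A: R3 + R4 = 20.98 Ω appears in parallel with R2.
R2 ‖ (R3+R4) = 12.40 Ω.
First divider: V_A = V_in · 12.40/(7.00 + 12.40) = 9.523 mV.
Then the unloaded second divider: V_B = V_A × R4/(R3+R4) = 9.523 × 0.1373 = 1.307 mV.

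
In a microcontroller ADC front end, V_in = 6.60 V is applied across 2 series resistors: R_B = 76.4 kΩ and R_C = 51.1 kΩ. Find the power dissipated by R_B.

Series current I = V_in/ΣR = 6.60/127.5 = 0.05176 mA.
V(R_B) = I·R = 3.955 V; P = V·I = 3.955 × 0.05176 = 0.2047 mW.

P ≈ 0.205 mW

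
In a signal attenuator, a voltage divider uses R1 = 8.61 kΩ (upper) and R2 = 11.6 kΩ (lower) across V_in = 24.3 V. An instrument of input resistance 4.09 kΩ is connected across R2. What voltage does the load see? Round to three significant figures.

The load sits in parallel with R2, giving an effective lower resistance R2' = R2·R_L/(R2+R_L) = 3.024 kΩ.
Voltage divider with the loaded lower leg: V_out = 24.3 × 3.024/(8.61 + 3.024) = 24.3 × 0.2599 = 6.316 V.
(Unloaded it would be 13.9 V; the load pulls it down.)

V_out ≈ 6.32 V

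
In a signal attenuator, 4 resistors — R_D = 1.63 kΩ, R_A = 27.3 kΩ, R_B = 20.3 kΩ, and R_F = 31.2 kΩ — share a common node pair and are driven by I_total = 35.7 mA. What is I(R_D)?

ΣG = 1/1.63 + 1/27.3 + 1/20.3 + 1/31.2 = 0.7314.
By the current-divider rule, I = I_total · G_k/ΣG = 35.7 × 0.8388 = 29.94 mA.

I ≈ 29.9 mA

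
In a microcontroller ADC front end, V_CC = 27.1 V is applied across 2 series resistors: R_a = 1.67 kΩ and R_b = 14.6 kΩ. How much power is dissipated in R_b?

Series current I = V_CC/ΣR = 27.1/16.27 = 1.666 mA.
P(R_b) = I²·R_b = (1.666)² × 14.6 = 40.51 mW.

P ≈ 40.5 mW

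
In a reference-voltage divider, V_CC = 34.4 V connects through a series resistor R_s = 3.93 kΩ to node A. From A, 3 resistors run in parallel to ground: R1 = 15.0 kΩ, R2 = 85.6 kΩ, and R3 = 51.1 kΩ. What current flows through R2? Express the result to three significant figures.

Equivalent of the parallel group: R_p = 10.21 kΩ.
V_A = 34.4 × 10.21/14.14 = 24.84 V.
Branch current I = V_A/R2 = 24.84/85.6 = 0.2902 mA.
(Equivalently: I_total = 2.432 mA, then current-divider fraction G_k/ΣG = 0.1193.)

I ≈ 0.290 mA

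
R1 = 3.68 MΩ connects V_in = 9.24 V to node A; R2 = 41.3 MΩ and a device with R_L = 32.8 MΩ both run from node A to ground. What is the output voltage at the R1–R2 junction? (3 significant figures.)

V_out ≈ 7.69 V

The load sits in parallel with R2, giving an effective lower resistance R2' = R2·R_L/(R2+R_L) = 18.28 MΩ.
Now apply the divider: V_out = 9.24 × 0.8324 = 7.692 V.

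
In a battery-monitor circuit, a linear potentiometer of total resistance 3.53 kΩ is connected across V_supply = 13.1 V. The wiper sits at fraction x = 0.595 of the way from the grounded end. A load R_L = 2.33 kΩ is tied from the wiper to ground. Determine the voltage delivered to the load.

The pot divides into 1.430 kΩ above the wiper and 2.100 kΩ below.
R_L loads the lower segment: effective lower R = 1.105 kΩ.
Then V_out = V_supply · 1.105/(1.430 + 1.105) = 5.710 V.

V_out ≈ 5.71 V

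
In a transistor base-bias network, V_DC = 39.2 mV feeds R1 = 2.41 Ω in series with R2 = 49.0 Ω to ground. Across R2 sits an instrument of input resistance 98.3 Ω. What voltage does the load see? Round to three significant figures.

The load sits in parallel with R2, giving an effective lower resistance R2' = R2·R_L/(R2+R_L) = 32.70 Ω.
Voltage divider with the loaded lower leg: V_out = 39.2 × 32.70/(2.41 + 32.70) = 39.2 × 0.9314 = 36.51 mV.
(Unloaded it would be 37.4 mV; the load pulls it down.)

V_out ≈ 36.5 mV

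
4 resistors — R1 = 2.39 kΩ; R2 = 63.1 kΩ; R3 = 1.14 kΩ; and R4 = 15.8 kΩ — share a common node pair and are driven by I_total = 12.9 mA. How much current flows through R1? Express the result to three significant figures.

Total conductance ΣG = 1/2.39 + 1/63.1 + 1/1.14 + 1/15.8 = 1.375 (units of 1/kΩ).
Current divider: I(R1) = I_total · G_k/ΣG = 12.9 × (0.4184/1.375) = 12.9 × 0.3044 = 3.926 mA.

I ≈ 3.93 mA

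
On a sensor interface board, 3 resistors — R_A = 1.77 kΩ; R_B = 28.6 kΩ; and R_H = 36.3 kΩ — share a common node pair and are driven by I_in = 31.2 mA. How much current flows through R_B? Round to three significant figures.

I ≈ 1.74 mA

Conductances: ΣG = 1/1.77 + 1/28.6 + 1/36.3 = 0.6275 (1/kΩ).
Current divider: I(R_B) = I_in · G_k/ΣG = 31.2 × (0.03497/0.6275) = 31.2 × 0.05572 = 1.739 mA.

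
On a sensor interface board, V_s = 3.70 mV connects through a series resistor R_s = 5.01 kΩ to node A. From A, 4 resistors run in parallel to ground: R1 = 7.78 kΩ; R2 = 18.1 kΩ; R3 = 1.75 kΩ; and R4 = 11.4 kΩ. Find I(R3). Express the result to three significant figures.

I ≈ 0.405 µA

Equivalent of the parallel group: R_p = 1.186 kΩ.
V_A by voltage divider: V_A = 3.70 × 1.186/(5.01 + 1.186) = 0.7084 mV.
I(R3) = V_A / R3 = 0.7084/1.75 = 0.4048 µA.
(Equivalently: I_total = 0.5971 µA, then current-divider fraction G_k/ΣG = 0.6779.)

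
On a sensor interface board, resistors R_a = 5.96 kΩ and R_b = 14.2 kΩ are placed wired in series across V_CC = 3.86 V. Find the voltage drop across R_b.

Series total: ΣR = 5.96 + 14.2 = 20.16 kΩ.
By the voltage-divider rule, V = 3.86 × 14.20/20.16 = 2.719 V.

V ≈ 2.72 V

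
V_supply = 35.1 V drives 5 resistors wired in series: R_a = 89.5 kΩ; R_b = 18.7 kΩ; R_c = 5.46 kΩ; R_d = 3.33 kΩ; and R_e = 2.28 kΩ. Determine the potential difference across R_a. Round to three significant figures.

V ≈ 26.3 V

Total series resistance ΣR = 89.5 + 18.7 + 5.46 + 3.33 + 2.28 = 119.3 kΩ.
By the voltage-divider rule, V = 35.1 × 89.50/119.3 = 26.34 V.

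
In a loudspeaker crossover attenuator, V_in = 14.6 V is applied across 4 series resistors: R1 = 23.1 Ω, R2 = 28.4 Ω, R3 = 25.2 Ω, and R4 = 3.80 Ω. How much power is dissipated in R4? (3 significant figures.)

P ≈ 0.125 W

ΣR = 80.50 Ω → I = 14.6/80.50 = 0.1814 A.
P(R4) = I²·R4 = (0.1814)² × 3.80 = 0.1250 W.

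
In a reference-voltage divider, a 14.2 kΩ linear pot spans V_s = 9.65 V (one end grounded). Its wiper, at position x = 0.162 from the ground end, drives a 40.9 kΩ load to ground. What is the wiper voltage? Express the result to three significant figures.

V_out ≈ 1.49 V

Split the track: R_lower = x·R_p = 2.300 kΩ, R_upper = (1−x)·R_p = 11.90 kΩ.
R_L loads the lower segment: effective lower R = 2.178 kΩ.
Then V_out = V_s · 2.178/(11.90 + 2.178) = 1.493 V.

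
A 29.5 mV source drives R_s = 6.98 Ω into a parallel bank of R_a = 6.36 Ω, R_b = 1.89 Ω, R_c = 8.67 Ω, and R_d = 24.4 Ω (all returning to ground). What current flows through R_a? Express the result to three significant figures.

I ≈ 0.674 mA

Equivalent of the parallel group: R_p = 1.187 Ω.
V_A = 29.5 × 1.187/8.167 = 4.287 mV.
I(R_a) = V_A / R_a = 4.287/6.36 = 0.6740 mA.
(Equivalently: I_total = 3.612 mA, then current-divider fraction G_k/ΣG = 0.1866.)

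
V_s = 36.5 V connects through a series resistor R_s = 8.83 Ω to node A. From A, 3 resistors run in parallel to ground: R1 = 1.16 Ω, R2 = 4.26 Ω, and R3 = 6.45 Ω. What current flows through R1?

Combine the parallel branches: R_p = (1/1.16 + 1/4.26 + 1/6.45)⁻¹ = 0.7988 Ω.
V_A = 36.5 × 0.7988/9.629 = 3.028 V.
Branch current I = V_A/R1 = 3.028/1.16 = 2.610 A.

I ≈ 2.61 A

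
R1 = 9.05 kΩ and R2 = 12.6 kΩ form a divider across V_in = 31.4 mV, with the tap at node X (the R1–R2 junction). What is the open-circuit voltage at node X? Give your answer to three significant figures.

With X open, the divider is unloaded: V_th = 31.4 × 12.6/21.65 = 18.27 mV.

V_th ≈ 18.3 mV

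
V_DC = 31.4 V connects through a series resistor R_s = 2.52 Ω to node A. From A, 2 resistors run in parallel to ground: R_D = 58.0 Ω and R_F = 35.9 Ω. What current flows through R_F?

I ≈ 0.785 A

Parallel bank: R_p = 1/(1/58.0 + 1/35.9) = 22.17 Ω.
V_A by voltage divider: V_A = 31.4 × 22.17/(2.52 + 22.17) = 28.20 V.
Branch current I = V_A/R_F = 28.20/35.9 = 0.7854 A.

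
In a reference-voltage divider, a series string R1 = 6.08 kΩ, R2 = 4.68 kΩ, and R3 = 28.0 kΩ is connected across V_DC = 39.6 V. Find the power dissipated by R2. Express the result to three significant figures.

Series current I = V_DC/ΣR = 39.6/38.76 = 1.022 mA.
P = I²R = 1.044 × 4.68 = 4.885 mW.

P ≈ 4.89 mW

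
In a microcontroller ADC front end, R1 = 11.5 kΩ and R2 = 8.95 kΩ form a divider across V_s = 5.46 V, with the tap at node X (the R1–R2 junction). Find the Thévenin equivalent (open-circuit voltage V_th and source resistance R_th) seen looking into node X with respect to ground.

With X open, the divider is unloaded: V_th = 5.46 × 8.95/20.45 = 2.390 V.
Zeroing V_s shorts the top of R1 to ground, so R_th = R1 ‖ R2 = 5.033 kΩ.

V_th ≈ 2.39 V, R_th ≈ 5.03 kΩ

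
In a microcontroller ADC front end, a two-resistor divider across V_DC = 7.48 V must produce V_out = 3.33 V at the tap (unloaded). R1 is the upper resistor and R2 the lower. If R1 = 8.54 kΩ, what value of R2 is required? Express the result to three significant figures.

R2 ≈ 6.85 kΩ

V_out/V_DC = R2/(R1+R2) = 0.4452.
Rearranging, R2 = R1·k/(1−k) = 8.54 × 0.8024 = 6.853 kΩ.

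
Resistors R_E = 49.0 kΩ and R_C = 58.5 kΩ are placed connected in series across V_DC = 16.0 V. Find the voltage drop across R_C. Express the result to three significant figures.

ΣR = 49.0 + 58.5 = 107.5 kΩ.
By the voltage-divider rule, V = 16.0 × 58.50/107.5 = 8.707 V.

V ≈ 8.71 V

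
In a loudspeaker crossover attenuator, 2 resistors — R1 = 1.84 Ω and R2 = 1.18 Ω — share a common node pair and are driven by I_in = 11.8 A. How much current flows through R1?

For two parallel branches, I_k = I_in · (other R)/(sum of R).
So I = 11.8 × 1.18/3.020 = 4.611 A.

I ≈ 4.61 A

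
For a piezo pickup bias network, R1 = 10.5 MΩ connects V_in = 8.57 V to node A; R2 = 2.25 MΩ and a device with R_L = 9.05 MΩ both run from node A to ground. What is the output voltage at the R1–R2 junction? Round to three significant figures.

First combine the lower leg with the load: R2 ‖ R_L = 1.802 MΩ.
Voltage divider with the loaded lower leg: V_out = 8.57 × 1.802/(10.5 + 1.802) = 8.57 × 0.1465 = 1.255 V.

V_out ≈ 1.26 V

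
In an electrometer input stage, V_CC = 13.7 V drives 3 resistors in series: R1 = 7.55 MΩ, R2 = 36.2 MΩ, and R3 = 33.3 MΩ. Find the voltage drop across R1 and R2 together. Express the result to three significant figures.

V ≈ 7.78 V

Total series resistance ΣR = 7.55 + 36.2 + 33.3 = 77.05 MΩ.
R_{R1..R2} = 7.55 + 36.2 = 43.75 MΩ.
V = V_CC · R/ΣR = 13.7 × 0.5678 = 7.779 V.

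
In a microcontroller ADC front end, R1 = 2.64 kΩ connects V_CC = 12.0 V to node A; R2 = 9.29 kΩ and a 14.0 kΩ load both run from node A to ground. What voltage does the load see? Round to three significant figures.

V_out ≈ 8.15 V

R2 ‖ R_L = (9.29 × 14.0)/(9.29 + 14.0) = 5.584 kΩ.
Now apply the divider: V_out = 12.0 × 0.6790 = 8.148 V.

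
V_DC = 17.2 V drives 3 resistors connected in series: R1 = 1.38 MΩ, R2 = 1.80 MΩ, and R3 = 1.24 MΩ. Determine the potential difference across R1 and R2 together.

V ≈ 12.4 V

Total series resistance ΣR = 1.38 + 1.80 + 1.24 = 4.420 MΩ.
R_{R1..R2} = 1.38 + 1.80 = 3.180 MΩ.
Voltage divider: V = V_DC · (3.180 / 4.420) = 17.2 × 0.7195 = 12.37 V.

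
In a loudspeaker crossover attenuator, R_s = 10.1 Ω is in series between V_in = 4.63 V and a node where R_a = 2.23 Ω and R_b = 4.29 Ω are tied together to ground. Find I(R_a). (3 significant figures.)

Combine the parallel branches: R_p = (1/2.23 + 1/4.29)⁻¹ = 1.467 Ω.
V_A by voltage divider: V_A = 4.63 × 1.467/(10.1 + 1.467) = 0.5873 V.
I(R_a) = V_A / R_a = 0.5873/2.23 = 0.2634 A.

I ≈ 0.263 A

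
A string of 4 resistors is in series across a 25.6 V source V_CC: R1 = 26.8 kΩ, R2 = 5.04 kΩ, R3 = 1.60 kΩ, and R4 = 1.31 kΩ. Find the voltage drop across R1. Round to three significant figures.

Total series resistance ΣR = 26.8 + 5.04 + 1.60 + 1.31 = 34.75 kΩ.
Voltage divider: V = V_CC · (26.80 / 34.75) = 25.6 × 0.7712 = 19.74 V.

V ≈ 19.7 V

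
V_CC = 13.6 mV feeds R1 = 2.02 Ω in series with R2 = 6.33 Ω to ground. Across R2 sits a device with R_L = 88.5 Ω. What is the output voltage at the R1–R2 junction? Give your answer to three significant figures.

First combine the lower leg with the load: R2 ‖ R_L = 5.907 Ω.
Voltage divider with the loaded lower leg: V_out = 13.6 × 5.907/(2.02 + 5.907) = 13.6 × 0.7452 = 10.13 mV.

V_out ≈ 10.1 mV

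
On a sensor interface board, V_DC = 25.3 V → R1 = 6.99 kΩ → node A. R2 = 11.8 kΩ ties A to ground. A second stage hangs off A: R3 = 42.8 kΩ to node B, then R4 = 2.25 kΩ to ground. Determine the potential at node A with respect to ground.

V_A ≈ 14.5 V

The second stage (R3 + R4 = 45.05 kΩ) loads node A in parallel with R2.
Effective lower resistance at A: R2 ‖ 45.05 = 9.351 kΩ.
So V_A = 25.3 × 0.5722 = 14.48 V.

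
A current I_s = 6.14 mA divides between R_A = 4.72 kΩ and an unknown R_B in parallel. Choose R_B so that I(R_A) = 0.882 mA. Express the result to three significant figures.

Two-branch current divider: I_A = I_s · R_B/(R_A + R_B).
With f = 0.1436, R_B = R_A · f/(1−f) = 4.72 × 0.1677 = 0.7918 kΩ.

R_B ≈ 0.792 kΩ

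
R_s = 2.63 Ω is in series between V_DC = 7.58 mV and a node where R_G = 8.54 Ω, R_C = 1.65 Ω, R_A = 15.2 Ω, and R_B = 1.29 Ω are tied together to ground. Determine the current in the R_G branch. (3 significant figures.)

I ≈ 0.174 mA

Equivalent of the parallel group: R_p = 0.6393 Ω.
Node voltage V_A = V_DC · R_p/(R_s + R_p) = 7.58 × 0.1956 = 1.482 mV.
I(R_G) = V_A / R_G = 1.482/8.54 = 0.1736 mA.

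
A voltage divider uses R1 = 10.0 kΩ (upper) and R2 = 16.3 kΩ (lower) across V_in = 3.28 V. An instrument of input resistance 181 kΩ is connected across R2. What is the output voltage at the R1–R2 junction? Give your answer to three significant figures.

First combine the lower leg with the load: R2 ‖ R_L = 14.95 kΩ.
Then V_out = V_in · R2'/(R1 + R2') = 3.28 × 14.95/24.95 = 1.966 V.

V_out ≈ 1.97 V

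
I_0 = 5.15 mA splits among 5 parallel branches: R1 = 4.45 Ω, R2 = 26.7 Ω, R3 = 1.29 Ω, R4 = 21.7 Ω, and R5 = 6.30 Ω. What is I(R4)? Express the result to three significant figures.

ΣG = 1/4.45 + 1/26.7 + 1/1.29 + 1/21.7 + 1/6.30 = 1.242.
Current divider: I(R4) = I_0 · G_k/ΣG = 5.15 × (0.04608/1.242) = 5.15 × 0.03710 = 0.1911 mA.

I ≈ 0.191 mA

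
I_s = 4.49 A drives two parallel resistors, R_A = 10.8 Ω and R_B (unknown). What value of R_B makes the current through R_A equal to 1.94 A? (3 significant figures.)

The fraction through R_A equals R_B/(R_A+R_B).
1.94/4.49 = R_B/(R_A + R_B) → R_B = R_A · (0.4321)/(1 − 0.4321) = 10.8 × 0.7608 = 8.216 Ω.

R_B ≈ 8.22 Ω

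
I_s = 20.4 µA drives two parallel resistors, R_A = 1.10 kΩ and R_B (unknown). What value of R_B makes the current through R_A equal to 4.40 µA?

R_B ≈ 0.303 kΩ

Two-branch current divider: I_A = I_s · R_B/(R_A + R_B).
4.40/20.4 = R_B/(R_A + R_B) → R_B = R_A · (0.2157)/(1 − 0.2157) = 1.10 × 0.2750 = 0.3025 kΩ.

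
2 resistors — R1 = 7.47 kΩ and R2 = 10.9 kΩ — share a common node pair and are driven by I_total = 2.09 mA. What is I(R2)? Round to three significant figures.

With just two branches, the current splits inversely with resistance.
I(R2) = 2.09 × 7.47/(7.47 + 10.9) = 2.09 × 0.4066 = 0.8499 mA.

I ≈ 0.850 mA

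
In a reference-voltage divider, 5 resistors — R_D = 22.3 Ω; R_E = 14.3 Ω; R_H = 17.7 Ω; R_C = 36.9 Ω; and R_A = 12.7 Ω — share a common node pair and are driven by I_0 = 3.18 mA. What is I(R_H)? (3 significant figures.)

ΣG = 1/22.3 + 1/14.3 + 1/17.7 + 1/36.9 + 1/12.7 = 0.2771.
By the current-divider rule, I = I_0 · G_k/ΣG = 3.18 × 0.2039 = 0.6483 mA.

I ≈ 0.648 mA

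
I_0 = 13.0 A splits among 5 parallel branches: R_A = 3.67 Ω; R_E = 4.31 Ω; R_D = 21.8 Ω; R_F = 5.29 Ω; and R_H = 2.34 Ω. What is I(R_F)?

I ≈ 2.11 A

ΣG = 1/3.67 + 1/4.31 + 1/21.8 + 1/5.29 + 1/2.34 = 1.167.
By the current-divider rule, I = I_0 · G_k/ΣG = 13.0 × 0.1620 = 2.106 A.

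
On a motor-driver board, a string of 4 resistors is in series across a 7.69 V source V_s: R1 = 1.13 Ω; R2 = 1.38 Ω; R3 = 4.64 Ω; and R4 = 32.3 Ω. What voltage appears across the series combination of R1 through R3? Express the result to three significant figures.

V ≈ 1.39 V

ΣR = 1.13 + 1.38 + 4.64 + 32.3 = 39.45 Ω.
R_{R1..R3} = 1.13 + 1.38 + 4.64 = 7.150 Ω.
V = V_s · R/ΣR = 7.69 × 0.1812 = 1.394 V.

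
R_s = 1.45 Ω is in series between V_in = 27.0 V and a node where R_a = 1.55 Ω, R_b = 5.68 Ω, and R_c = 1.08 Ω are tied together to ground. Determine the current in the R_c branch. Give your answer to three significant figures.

I ≈ 7.08 A

Combine the parallel branches: R_p = (1/1.55 + 1/5.68 + 1/1.08)⁻¹ = 0.5724 Ω.
Node voltage V_A = V_in · R_p/(R_s + R_p) = 27.0 × 0.2830 = 7.641 V.
Branch current I = V_A/R_c = 7.641/1.08 = 7.075 A.
(Equivalently: I_total = 13.35 A, then current-divider fraction G_k/ΣG = 0.5300.)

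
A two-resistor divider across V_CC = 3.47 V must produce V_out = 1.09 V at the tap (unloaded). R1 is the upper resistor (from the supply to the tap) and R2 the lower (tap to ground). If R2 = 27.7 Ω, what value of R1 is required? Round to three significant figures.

V_out/V_CC = R2/(R1+R2) = 0.3141.
So R1 = R2 · (V_CC/V_out − 1) = 27.7 × (3.47/1.09 − 1) = 27.7 × 2.183 = 60.48 Ω.

R1 ≈ 60.5 Ω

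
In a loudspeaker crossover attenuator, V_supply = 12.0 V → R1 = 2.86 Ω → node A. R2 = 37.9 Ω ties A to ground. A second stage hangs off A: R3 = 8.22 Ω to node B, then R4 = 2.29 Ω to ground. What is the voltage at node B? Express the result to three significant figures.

Looking into the second stage from A: R3 + R4 = 10.51 Ω appears in parallel with R2.
R2 ‖ (R3+R4) = 8.228 Ω.
V_A = 12.0 × 8.228/(2.86 + 8.228) = 8.905 V.
Stage 2 is unloaded, so V_B = V_A · R4/(R3+R4) = 8.905 × 2.29/10.51 = 1.940 V.

V_B ≈ 1.94 V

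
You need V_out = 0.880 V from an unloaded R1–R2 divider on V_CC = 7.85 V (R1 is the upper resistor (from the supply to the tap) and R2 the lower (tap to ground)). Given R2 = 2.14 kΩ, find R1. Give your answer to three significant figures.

Required fraction k = V_out/V_CC = 0.1121.
R1 = R2·(1/k − 1) = 2.14 × 7.920 = 16.95 kΩ.

R1 ≈ 16.9 kΩ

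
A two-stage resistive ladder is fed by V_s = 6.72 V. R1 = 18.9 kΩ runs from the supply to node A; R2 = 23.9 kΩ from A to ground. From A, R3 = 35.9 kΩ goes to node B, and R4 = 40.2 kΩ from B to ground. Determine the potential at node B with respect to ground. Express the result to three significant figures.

Node A sees R2 in parallel with the series input of stage 2, R3 + R4 = 76.10 kΩ.
R2 ‖ (R3+R4) = 18.19 kΩ.
V_A = 6.72 × 18.19/(18.9 + 18.19) = 3.295 V.
Then the unloaded second divider: V_B = V_A × R4/(R3+R4) = 3.295 × 0.5283 = 1.741 V.

V_B ≈ 1.74 V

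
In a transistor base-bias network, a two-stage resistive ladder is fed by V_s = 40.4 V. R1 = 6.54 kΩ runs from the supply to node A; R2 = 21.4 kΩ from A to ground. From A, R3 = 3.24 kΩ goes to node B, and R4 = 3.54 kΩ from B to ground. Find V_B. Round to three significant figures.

Node A sees R2 in parallel with the series input of stage 2, R3 + R4 = 6.780 kΩ.
R2 ‖ (R3+R4) = 5.149 kΩ.
V_A = 40.4 × 5.149/(6.54 + 5.149) = 17.80 V.
V_B = V_A × 0.5221 = 9.292 V.

V_B ≈ 9.29 V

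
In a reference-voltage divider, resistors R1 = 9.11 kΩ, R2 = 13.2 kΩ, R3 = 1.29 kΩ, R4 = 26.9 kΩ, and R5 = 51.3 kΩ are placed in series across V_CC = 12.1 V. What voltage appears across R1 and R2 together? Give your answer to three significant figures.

V ≈ 2.65 V

Series total: ΣR = 9.11 + 13.2 + 1.29 + 26.9 + 51.3 = 101.8 kΩ.
R_{R1..R2} = 9.11 + 13.2 = 22.31 kΩ.
By the voltage-divider rule, V = 12.1 × 22.31/101.8 = 2.652 V.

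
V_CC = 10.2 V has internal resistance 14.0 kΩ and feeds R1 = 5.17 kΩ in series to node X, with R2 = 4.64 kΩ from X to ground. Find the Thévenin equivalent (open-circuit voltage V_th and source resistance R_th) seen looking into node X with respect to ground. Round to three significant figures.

V_th ≈ 1.99 V, R_th ≈ 3.74 kΩ

R1' = 14.0 + 5.17 = 19.17 kΩ (source resistance + R1).
V_th is the unloaded tap voltage: V_CC · R2/(R1'+R2) = 10.2 × 0.1949 = 1.988 V.
Zeroing V_CC shorts the top of R1' to ground, so R_th = R1' ‖ R2 = 3.736 kΩ.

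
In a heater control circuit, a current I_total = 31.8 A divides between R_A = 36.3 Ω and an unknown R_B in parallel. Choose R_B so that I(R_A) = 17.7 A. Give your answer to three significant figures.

The fraction through R_A equals R_B/(R_A+R_B).
17.7/31.8 = R_B/(R_A + R_B) → R_B = R_A · (0.5566)/(1 − 0.5566) = 36.3 × 1.255 = 45.57 Ω.

R_B ≈ 45.6 Ω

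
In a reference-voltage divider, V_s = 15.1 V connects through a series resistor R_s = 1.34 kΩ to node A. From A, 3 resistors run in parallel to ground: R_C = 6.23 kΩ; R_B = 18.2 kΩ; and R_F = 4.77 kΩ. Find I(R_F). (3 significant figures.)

I ≈ 2.02 mA

Combine the parallel branches: R_p = (1/6.23 + 1/18.2 + 1/4.77)⁻¹ = 2.352 kΩ.
V_A = 15.1 × 2.352/3.692 = 9.620 V.
I(R_F) = V_A / R_F = 9.620/4.77 = 2.017 mA.
(Equivalently: I_total = 4.090 mA, then current-divider fraction G_k/ΣG = 0.4932.)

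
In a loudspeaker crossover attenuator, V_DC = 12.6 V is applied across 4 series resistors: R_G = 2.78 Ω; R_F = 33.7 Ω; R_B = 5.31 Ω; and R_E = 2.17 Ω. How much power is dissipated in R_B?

Series current I = V_DC/ΣR = 12.6/43.96 = 0.2866 A.
V(R_B) = I·R = 1.522 V; P = V·I = 1.522 × 0.2866 = 0.4362 W.

P ≈ 0.436 W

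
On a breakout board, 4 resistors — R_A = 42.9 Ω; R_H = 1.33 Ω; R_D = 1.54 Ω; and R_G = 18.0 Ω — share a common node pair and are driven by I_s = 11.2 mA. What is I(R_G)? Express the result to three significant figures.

I ≈ 0.420 mA

Conductances: ΣG = 1/42.9 + 1/1.33 + 1/1.54 + 1/18.0 = 1.480 (1/Ω).
By the current-divider rule, I = I_s · G_k/ΣG = 11.2 × 0.03754 = 0.4204 mA.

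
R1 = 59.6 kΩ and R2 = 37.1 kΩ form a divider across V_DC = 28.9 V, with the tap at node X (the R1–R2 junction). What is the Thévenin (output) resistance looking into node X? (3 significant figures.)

R_th ≈ 22.9 kΩ

With V_DC suppressed (replaced by a short), R_th = R1 ‖ R2 = (59.60 × 37.1)/(59.60 + 37.1) = 22.87 kΩ.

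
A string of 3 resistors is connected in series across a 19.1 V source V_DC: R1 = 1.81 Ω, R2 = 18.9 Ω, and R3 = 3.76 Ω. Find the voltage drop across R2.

V ≈ 14.8 V

ΣR = 1.81 + 18.9 + 3.76 = 24.47 Ω.
Voltage divider: V = V_DC · (18.90 / 24.47) = 19.1 × 0.7724 = 14.75 V.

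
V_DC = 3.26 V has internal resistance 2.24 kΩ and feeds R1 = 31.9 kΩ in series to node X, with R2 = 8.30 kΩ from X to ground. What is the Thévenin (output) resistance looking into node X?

R_th ≈ 6.68 kΩ

R1' = 2.24 + 31.9 = 34.14 kΩ (source resistance + R1).
Zeroing V_DC shorts the top of R1' to ground, so R_th = R1' ‖ R2 = 6.677 kΩ.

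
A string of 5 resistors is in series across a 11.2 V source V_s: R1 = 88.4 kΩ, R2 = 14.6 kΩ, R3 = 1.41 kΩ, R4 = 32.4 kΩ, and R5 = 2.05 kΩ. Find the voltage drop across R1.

ΣR = 88.4 + 14.6 + 1.41 + 32.4 + 2.05 = 138.9 kΩ.
By the voltage-divider rule, V = 11.2 × 88.40/138.9 = 7.130 V.

V ≈ 7.13 V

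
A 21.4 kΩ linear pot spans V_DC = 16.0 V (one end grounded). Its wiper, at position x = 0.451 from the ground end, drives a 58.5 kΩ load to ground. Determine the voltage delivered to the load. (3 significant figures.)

V_out ≈ 6.62 V

Split the track: R_lower = x·R_p = 9.651 kΩ, R_upper = (1−x)·R_p = 11.75 kΩ.
R_L loads the lower segment: effective lower R = 8.285 kΩ.
Then V_out = V_DC · 8.285/(11.75 + 8.285) = 6.617 V.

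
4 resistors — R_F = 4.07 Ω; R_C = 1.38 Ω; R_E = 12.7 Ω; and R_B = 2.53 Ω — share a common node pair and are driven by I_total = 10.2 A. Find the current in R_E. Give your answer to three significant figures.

I ≈ 0.556 A

ΣG = 1/4.07 + 1/1.38 + 1/12.7 + 1/2.53 = 1.444.
Current divider: I(R_E) = I_total · G_k/ΣG = 10.2 × (0.07874/1.444) = 10.2 × 0.05452 = 0.5561 A.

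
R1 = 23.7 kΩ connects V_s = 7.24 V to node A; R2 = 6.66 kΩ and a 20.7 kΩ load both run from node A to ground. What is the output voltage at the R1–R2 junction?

V_out ≈ 1.27 V

First combine the lower leg with the load: R2 ‖ R_L = 5.039 kΩ.
Then V_out = V_s · R2'/(R1 + R2') = 7.24 × 5.039/28.74 = 1.269 V.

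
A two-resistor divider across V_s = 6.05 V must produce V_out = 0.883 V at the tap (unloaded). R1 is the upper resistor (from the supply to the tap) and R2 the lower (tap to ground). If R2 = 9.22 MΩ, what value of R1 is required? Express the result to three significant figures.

Required fraction k = V_out/V_s = 0.1460.
So R1 = R2 · (V_s/V_out − 1) = 9.22 × (6.05/0.883 − 1) = 9.22 × 5.852 = 53.95 MΩ.

R1 ≈ 54.0 MΩ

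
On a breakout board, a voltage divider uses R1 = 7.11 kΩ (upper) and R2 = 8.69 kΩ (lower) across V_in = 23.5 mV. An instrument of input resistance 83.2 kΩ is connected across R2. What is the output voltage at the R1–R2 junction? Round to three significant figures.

V_out ≈ 12.3 mV

First combine the lower leg with the load: R2 ‖ R_L = 7.868 kΩ.
Then V_out = V_in · R2'/(R1 + R2') = 23.5 × 7.868/14.98 = 12.34 mV.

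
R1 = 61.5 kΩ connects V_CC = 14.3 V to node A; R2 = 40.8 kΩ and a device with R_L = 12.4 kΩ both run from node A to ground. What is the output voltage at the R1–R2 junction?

V_out ≈ 1.92 V

First combine the lower leg with the load: R2 ‖ R_L = 9.510 kΩ.
Then V_out = V_CC · R2'/(R1 + R2') = 14.3 × 9.510/71.01 = 1.915 V.
(Unloaded it would be 5.70 V; the load pulls it down.)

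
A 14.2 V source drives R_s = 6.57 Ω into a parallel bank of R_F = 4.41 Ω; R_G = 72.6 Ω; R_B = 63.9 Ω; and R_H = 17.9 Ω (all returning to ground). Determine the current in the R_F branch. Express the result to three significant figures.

Parallel bank: R_p = 1/(1/4.41 + 1/72.6 + 1/63.9 + 1/17.9) = 3.205 Ω.
Node voltage V_A = V_s · R_p/(R_s + R_p) = 14.2 × 0.3279 = 4.656 V.
Branch current I = V_A/R_F = 4.656/4.41 = 1.056 A.

I ≈ 1.06 A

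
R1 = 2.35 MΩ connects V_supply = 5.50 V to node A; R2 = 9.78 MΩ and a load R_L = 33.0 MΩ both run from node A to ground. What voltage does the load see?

The load sits in parallel with R2, giving an effective lower resistance R2' = R2·R_L/(R2+R_L) = 7.544 MΩ.
Now apply the divider: V_out = 5.50 × 0.7625 = 4.194 V.
(Unloaded it would be 4.43 V; the load pulls it down.)

V_out ≈ 4.19 V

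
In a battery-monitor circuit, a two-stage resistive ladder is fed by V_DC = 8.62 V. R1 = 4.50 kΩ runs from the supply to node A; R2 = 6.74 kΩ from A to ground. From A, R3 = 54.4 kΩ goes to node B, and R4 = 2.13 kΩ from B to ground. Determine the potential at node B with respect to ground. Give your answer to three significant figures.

V_B ≈ 0.186 V

Node A sees R2 in parallel with the series input of stage 2, R3 + R4 = 56.53 kΩ.
Effective lower resistance at A: R2 ‖ 56.53 = 6.022 kΩ.
V_A = 8.62 × 6.022/(4.50 + 6.022) = 4.933 V.
Then the unloaded second divider: V_B = V_A × R4/(R3+R4) = 4.933 × 0.03768 = 0.1859 V.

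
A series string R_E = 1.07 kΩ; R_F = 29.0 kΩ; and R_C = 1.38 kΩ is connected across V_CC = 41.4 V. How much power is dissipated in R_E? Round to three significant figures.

P ≈ 1.85 mW

The common current is I = 41.4/31.45 = 1.316 mA.
P(R_E) = I²·R_E = (1.316)² × 1.07 = 1.854 mW.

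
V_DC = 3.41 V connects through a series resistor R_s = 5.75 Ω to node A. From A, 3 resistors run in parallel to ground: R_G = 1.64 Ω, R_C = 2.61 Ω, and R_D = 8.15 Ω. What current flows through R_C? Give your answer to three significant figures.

Combine the parallel branches: R_p = (1/1.64 + 1/2.61 + 1/8.15)⁻¹ = 0.8964 Ω.
V_A by voltage divider: V_A = 3.41 × 0.8964/(5.75 + 0.8964) = 0.4599 V.
Branch current I = V_A/R_C = 0.4599/2.61 = 0.1762 A.

I ≈ 0.176 A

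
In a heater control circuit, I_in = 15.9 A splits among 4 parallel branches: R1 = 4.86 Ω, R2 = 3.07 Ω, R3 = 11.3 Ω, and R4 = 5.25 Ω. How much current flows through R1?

I ≈ 4.04 A

Conductances: ΣG = 1/4.86 + 1/3.07 + 1/11.3 + 1/5.25 = 0.8105 (1/Ω).
Current divider: I(R1) = I_in · G_k/ΣG = 15.9 × (0.2058/0.8105) = 15.9 × 0.2539 = 4.037 A.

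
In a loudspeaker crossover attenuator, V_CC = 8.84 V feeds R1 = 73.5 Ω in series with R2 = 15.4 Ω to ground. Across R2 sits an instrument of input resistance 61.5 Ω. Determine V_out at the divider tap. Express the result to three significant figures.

V_out ≈ 1.27 V

R2 ‖ R_L = (15.4 × 61.5)/(15.4 + 61.5) = 12.32 Ω.
Then V_out = V_CC · R2'/(R1 + R2') = 8.84 × 12.32/85.82 = 1.269 V.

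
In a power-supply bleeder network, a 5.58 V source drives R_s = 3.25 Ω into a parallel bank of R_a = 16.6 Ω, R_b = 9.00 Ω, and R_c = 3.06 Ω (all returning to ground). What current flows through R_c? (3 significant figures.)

I ≈ 0.696 A

Parallel bank: R_p = 1/(1/16.6 + 1/9.00 + 1/3.06) = 2.007 Ω.
V_A = 5.58 × 2.007/5.257 = 2.131 V.
I(R_c) = V_A / R_c = 2.131/3.06 = 0.6963 A.
(Equivalently: I_total = 1.061 A, then current-divider fraction G_k/ΣG = 0.6560.)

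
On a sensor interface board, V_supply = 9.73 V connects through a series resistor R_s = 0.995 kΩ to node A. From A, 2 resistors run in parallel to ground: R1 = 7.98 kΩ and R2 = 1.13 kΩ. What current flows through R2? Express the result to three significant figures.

I ≈ 4.29 mA

Combine the parallel branches: R_p = (1/7.98 + 1/1.13)⁻¹ = 0.9898 kΩ.
V_A = 9.73 × 0.9898/1.985 = 4.852 V.
I(R2) = V_A / R2 = 4.852/1.13 = 4.294 mA.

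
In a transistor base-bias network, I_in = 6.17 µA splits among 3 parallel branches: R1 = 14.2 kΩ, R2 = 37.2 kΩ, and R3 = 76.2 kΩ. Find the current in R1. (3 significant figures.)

I ≈ 3.93 µA

Conductances: ΣG = 1/14.2 + 1/37.2 + 1/76.2 = 0.1104 (1/kΩ).
R1 takes the fraction G_k/ΣG = 0.07042/0.1104 = 0.6377, so I = 6.17 × 0.6377 = 3.935 µA.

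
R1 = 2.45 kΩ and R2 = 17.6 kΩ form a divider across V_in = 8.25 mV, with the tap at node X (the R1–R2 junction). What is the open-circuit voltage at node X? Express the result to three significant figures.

V_th ≈ 7.24 mV

V_th is the unloaded tap voltage: V_in · R2/(R1+R2) = 8.25 × 0.8778 = 7.242 mV.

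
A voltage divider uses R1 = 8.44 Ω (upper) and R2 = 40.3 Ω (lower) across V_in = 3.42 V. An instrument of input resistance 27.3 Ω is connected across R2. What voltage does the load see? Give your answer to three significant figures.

R2 ‖ R_L = (40.3 × 27.3)/(40.3 + 27.3) = 16.27 Ω.
Voltage divider with the loaded lower leg: V_out = 3.42 × 16.27/(8.44 + 16.27) = 3.42 × 0.6585 = 2.252 V.

V_out ≈ 2.25 V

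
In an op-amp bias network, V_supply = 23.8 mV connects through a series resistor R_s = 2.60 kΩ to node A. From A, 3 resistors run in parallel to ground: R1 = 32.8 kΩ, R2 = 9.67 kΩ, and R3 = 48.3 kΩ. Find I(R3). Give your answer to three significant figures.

I ≈ 0.351 µA

Parallel bank: R_p = 1/(1/32.8 + 1/9.67 + 1/48.3) = 6.468 kΩ.
V_A by voltage divider: V_A = 23.8 × 6.468/(2.60 + 6.468) = 16.98 mV.
Branch current I = V_A/R3 = 16.98/48.3 = 0.3515 µA.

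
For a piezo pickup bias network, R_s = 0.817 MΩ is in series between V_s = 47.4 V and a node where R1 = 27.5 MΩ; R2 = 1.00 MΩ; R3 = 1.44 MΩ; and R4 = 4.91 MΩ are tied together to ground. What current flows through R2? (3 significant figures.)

Equivalent of the parallel group: R_p = 0.5169 MΩ.
V_A = 47.4 × 0.5169/1.334 = 18.37 V.
Branch current I = V_A/R2 = 18.37/1.00 = 18.37 µA.

I ≈ 18.4 µA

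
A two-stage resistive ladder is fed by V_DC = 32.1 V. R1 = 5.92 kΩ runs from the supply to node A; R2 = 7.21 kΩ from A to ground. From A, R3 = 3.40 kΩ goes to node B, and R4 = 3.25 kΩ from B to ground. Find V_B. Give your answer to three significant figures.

Node A sees R2 in parallel with the series input of stage 2, R3 + R4 = 6.650 kΩ.
Effective lower resistance at A: R2 ‖ 6.650 = 3.459 kΩ.
V_A = 32.1 × 3.459/(5.92 + 3.459) = 11.84 V.
V_B = V_A × 0.4887 = 5.786 V.

V_B ≈ 5.79 V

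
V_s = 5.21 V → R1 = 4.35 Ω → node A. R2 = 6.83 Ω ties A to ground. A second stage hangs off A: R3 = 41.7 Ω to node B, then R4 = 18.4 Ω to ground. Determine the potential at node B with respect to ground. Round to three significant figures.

Node A sees R2 in parallel with the series input of stage 2, R3 + R4 = 60.10 Ω.
Effective lower resistance at A: R2 ‖ 60.10 = 6.133 Ω.
So V_A = 5.21 × 0.5850 = 3.048 V.
Then the unloaded second divider: V_B = V_A × R4/(R3+R4) = 3.048 × 0.3062 = 0.9332 V.

V_B ≈ 0.933 V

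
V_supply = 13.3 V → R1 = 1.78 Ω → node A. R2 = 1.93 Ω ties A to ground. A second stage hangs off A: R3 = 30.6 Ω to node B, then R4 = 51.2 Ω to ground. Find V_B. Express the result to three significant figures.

Looking into the second stage from A: R3 + R4 = 81.80 Ω appears in parallel with R2.
Effective lower resistance at A: R2 ‖ 81.80 = 1.886 Ω.
First divider: V_A = V_supply · 1.886/(1.78 + 1.886) = 6.841 V.
V_B = V_A × 0.6259 = 4.282 V.

V_B ≈ 4.28 V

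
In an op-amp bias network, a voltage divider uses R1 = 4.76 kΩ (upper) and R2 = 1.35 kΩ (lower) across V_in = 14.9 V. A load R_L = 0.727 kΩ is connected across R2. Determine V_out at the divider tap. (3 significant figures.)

V_out ≈ 1.35 V

First combine the lower leg with the load: R2 ‖ R_L = 0.4725 kΩ.
Now apply the divider: V_out = 14.9 × 0.09031 = 1.346 V.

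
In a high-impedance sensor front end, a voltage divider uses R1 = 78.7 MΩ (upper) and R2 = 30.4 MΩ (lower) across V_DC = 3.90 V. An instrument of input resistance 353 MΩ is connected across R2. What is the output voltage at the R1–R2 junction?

V_out ≈ 1.02 V

The load sits in parallel with R2, giving an effective lower resistance R2' = R2·R_L/(R2+R_L) = 27.99 MΩ.
Then V_out = V_DC · R2'/(R1 + R2') = 3.90 × 27.99/106.7 = 1.023 V.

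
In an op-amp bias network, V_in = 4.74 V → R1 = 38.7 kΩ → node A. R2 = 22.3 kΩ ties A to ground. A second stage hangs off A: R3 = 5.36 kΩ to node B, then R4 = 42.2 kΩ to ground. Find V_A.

V_A ≈ 1.34 V

Node A sees R2 in parallel with the series input of stage 2, R3 + R4 = 47.56 kΩ.
Effective lower resistance at A: R2 ‖ 47.56 = 15.18 kΩ.
So V_A = 4.74 × 0.2818 = 1.336 V.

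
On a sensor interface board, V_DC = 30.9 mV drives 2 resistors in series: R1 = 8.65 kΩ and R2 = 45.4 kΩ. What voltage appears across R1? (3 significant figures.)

V ≈ 4.95 mV

Total series resistance ΣR = 8.65 + 45.4 = 54.05 kΩ.
By the voltage-divider rule, V = 30.9 × 8.650/54.05 = 4.945 mV.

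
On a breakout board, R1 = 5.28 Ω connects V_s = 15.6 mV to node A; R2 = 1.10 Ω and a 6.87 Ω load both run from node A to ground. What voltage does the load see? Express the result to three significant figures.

V_out ≈ 2.37 mV

First combine the lower leg with the load: R2 ‖ R_L = 0.9482 Ω.
Then V_out = V_s · R2'/(R1 + R2') = 15.6 × 0.9482/6.228 = 2.375 mV.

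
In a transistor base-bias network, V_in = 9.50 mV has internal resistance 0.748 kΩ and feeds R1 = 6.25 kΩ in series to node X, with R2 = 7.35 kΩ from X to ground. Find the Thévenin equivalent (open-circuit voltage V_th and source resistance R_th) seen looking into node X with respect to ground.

R1' = 0.748 + 6.25 = 6.998 kΩ (source resistance + R1).
With X open, the divider is unloaded: V_th = 9.50 × 7.35/14.35 = 4.867 mV.
Zeroing V_in shorts the top of R1' to ground, so R_th = R1' ‖ R2 = 3.585 kΩ.

V_th ≈ 4.87 mV, R_th ≈ 3.58 kΩ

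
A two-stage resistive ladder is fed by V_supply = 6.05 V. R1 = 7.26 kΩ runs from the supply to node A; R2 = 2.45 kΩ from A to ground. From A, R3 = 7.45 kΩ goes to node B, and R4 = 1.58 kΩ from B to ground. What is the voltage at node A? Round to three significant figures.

Looking into the second stage from A: R3 + R4 = 9.030 kΩ appears in parallel with R2.
R2 ‖ (R3+R4) = 1.927 kΩ.
First divider: V_A = V_supply · 1.927/(7.26 + 1.927) = 1.269 V.

V_A ≈ 1.27 V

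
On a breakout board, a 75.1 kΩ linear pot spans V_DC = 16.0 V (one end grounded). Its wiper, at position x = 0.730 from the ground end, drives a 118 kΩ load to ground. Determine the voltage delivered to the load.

Split the track: R_lower = x·R_p = 54.82 kΩ, R_upper = (1−x)·R_p = 20.28 kΩ.
R_L loads the lower segment: effective lower R = 37.43 kΩ.
Then V_out = V_DC · 37.43/(20.28 + 37.43) = 10.38 V.

V_out ≈ 10.4 V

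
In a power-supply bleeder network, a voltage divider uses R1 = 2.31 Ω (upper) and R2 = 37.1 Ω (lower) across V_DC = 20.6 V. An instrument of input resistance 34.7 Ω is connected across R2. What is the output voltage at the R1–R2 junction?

V_out ≈ 18.2 V

R2 ‖ R_L = (37.1 × 34.7)/(37.1 + 34.7) = 17.93 Ω.
Then V_out = V_DC · R2'/(R1 + R2') = 20.6 × 17.93/20.24 = 18.25 V.
(Unloaded it would be 19.4 V; the load pulls it down.)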